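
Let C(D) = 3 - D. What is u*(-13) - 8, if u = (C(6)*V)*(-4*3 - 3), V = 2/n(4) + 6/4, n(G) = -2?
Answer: -601/2 ≈ -300.50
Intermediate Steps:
V = ½ (V = 2/(-2) + 6/4 = 2*(-½) + 6*(¼) = -1 + 3/2 = ½ ≈ 0.50000)
u = 45/2 (u = ((3 - 1*6)*(½))*(-4*3 - 3) = ((3 - 6)*(½))*(-12 - 3) = -3*½*(-15) = -3/2*(-15) = 45/2 ≈ 22.500)
u*(-13) - 8 = (45/2)*(-13) - 8 = -585/2 - 8 = -601/2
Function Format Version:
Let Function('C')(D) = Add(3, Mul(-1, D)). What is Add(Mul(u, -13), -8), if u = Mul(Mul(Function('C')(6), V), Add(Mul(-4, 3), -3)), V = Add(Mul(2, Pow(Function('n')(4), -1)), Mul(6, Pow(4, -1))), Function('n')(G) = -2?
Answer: Rational(-601, 2) ≈ -300.50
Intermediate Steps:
V = Rational(1, 2) (V = Add(Mul(2, Pow(-2, -1)), Mul(6, Pow(4, -1))) = Add(Mul(2, Rational(-1, 2)), Mul(6, Rational(1, 4))) = Add(-1, Rational(3, 2)) = Rational(1, 2) ≈ 0.50000)
u = Rational(45, 2) (u = Mul(Mul(Add(3, Mul(-1, 6)), Rational(1, 2)), Add(Mul(-4, 3), -3)) = Mul(Mul(Add(3, -6), Rational(1, 2)), Add(-12, -3)) = Mul(Mul(-3, Rational(1, 2)), -15) = Mul(Rational(-3, 2), -15) = Rational(45, 2) ≈ 22.500)
Add(Mul(u, -13), -8) = Add(Mul(Rational(45, 2), -13), -8) = Add(Rational(-585, 2), -8) = Rational(-601, 2)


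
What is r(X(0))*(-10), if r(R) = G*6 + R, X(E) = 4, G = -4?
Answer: 200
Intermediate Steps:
r(R) = -24 + R (r(R) = -4*6 + R = -24 + R)
r(X(0))*(-10) = (-24 + 4)*(-10) = -20*(-10) = 200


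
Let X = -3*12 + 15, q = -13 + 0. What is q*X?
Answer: 273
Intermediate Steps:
q = -13
X = -21 (X = -36 + 15 = -21)
q*X = -13*(-21) = 273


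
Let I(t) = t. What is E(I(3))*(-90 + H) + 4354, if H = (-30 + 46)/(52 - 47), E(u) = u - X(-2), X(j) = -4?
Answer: 18732/5 ≈ 3746.4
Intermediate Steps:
E(u) = 4 + u (E(u) = u - 1*(-4) = u + 4 = 4 + u)
H = 16/5 ≈ 3.2000
E(I(3))*(-90 + H) + 4354 = (4 + 3)*(-90 + 16/5) + 4354 = 7*(-434/5) + 4354 = -3038/5 + 4354 = 18732/5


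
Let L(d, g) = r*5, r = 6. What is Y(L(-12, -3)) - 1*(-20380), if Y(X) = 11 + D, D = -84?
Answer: 20307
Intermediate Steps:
L(d, g) = 30 (L(d, g) = 6*5 = 30)
Y(X) = -73 (Y(X) = 11 - 84 = -73)
Y(L(-12, -3)) - 1*(-20380) = -73 - 1*(-20380) = -73 + 20380 = 20307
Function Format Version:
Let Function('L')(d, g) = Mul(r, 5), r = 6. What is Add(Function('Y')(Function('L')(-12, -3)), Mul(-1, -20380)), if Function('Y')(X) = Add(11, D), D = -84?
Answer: 20307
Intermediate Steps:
Function('L')(d, g) = 30 (Function('L')(d, g) = Mul(6, 5) = 30)
Function('Y')(X) = -73 (Function('Y')(X) = Add(11, -84) = -73)
Add(Function('Y')(Function('L')(-12, -3)), Mul(-1, -20380)) = Add(-73, Mul(-1, -20380)) = Add(-73, 20380) = 20307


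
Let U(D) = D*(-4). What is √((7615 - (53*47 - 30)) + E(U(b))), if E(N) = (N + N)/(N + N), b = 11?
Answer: √5155 ≈ 71.798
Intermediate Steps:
U(D) = -4*D
E(N) = 1 (E(N) = (2*N)/((2*N)) = (2*N)*(1/(2*N)) = 1)
√((7615 - (53*47 - 30)) + E(U(b))) = √((7615 - (53*47 - 30)) + 1) = √((7615 - (2491 - 30)) + 1) = √((7615 - 1*2461) + 1) = √((7615 - 2461) + 1) = √(5154 + 1) = √5155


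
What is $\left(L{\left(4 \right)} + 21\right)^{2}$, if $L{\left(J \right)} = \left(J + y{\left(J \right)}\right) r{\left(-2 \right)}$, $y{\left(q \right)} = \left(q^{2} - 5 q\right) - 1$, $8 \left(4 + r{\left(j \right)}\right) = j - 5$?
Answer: $\frac{42849}{64} \approx 669.52$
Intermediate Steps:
$r{\left(j \right)} = - \frac{37}{8} + \frac{j}{8}$ ($r{\left(j \right)} = -4 + \frac{j - 5}{8} = -4 + \frac{-5 + j}{8} = -4 + \left(- \frac{5}{8} + \frac{j}{8}\right) = - \frac{37}{8} + \frac{j}{8}$)
$y{\left(q \right)} = -1 + q^{2} - 5 q$
$L{\left(J \right)} = \frac{39}{8} - \frac{39 J^{2}}{8} + \frac{39 J}{2}$ ($L{\left(J \right)} = \left(J - \left(1 - J^{2} + 5 J\right)\right) \left(- \frac{37}{8} + \frac{1}{8} \left(-2\right)\right) = \left(-1 + J^{2} - 4 J\right) \left(- \frac{37}{8} - \frac{1}{4}\right) = \left(-1 + J^{2} - 4 J\right) \left(- \frac{39}{8}\right) = \frac{39}{8} - \frac{39 J^{2}}{8} + \frac{39 J}{2}$)
$\left(L{\left(4 \right)} + 21\right)^{2} = \left(\left(\frac{39}{8} - \frac{39 \cdot 4^{2}}{8} + \frac{39}{2} \cdot 4\right) + 21\right)^{2} = \left(\left(\frac{39}{8} - 78 + 78\right) + 21\right)^{2} = \left(\frac{39}{8} + 21\right)^{2} = \left(\frac{207}{8}\right)^{2} = \frac{42849}{64}$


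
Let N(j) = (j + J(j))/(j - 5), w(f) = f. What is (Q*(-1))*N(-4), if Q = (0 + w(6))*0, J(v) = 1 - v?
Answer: 0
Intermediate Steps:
N(j) = 1/(-5 + j) (N(j) = (j + (1 - j))/(j - 5) = 1/(-5 + j))
Q = 0 (Q = (0 + 6)*0 = 6*0 = 0)
(Q*(-1))*N(-4) = (0*(-1))/(-5 - 4) = 0/(-9) = 0*(-⅑) = 0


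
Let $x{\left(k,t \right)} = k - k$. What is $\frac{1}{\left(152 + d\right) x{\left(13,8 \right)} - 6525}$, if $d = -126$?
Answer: $- \frac{1}{6525} \approx -0.00015326$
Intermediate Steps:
$x{\left(k,t \right)} = 0$
$\frac{1}{\left(152 + d\right) x{\left(13,8 \right)} - 6525} = \frac{1}{\left(152 - 126\right) 0 - 6525} = \frac{1}{26 \cdot 0 - 6525} = \frac{1}{0 - 6525} = \frac{1}{-6525} = - \frac{1}{6525}$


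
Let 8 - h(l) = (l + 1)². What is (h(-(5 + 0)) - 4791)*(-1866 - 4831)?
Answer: 32138903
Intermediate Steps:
h(l) = 8 - (1 + l)² (h(l) = 8 - (l + 1)² = 8 - (1 + l)²)
(h(-(5 + 0)) - 4791)*(-1866 - 4831) = ((8 - (1 - (5 + 0))²) - 4791)*(-1866 - 4831) = ((8 - (1 - 1*5)²) - 4791)*(-6697) = ((8 - (1 - 5)²) - 4791)*(-6697) = ((8 - 1*(-4)²) - 4791)*(-6697) = ((8 - 1*16) - 4791)*(-6697) = ((8 - 16) - 4791)*(-6697) = (-8 - 4791)*(-6697) = -4799*(-6697) = 32138903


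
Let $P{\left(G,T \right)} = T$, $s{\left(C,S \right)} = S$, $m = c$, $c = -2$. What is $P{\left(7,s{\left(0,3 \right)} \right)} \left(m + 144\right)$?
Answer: $426$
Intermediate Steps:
$m = -2$
$P{\left(7,s{\left(0,3 \right)} \right)} \left(m + 144\right) = 3 \left(-2 + 144\right) = 3 \cdot 142 = 426$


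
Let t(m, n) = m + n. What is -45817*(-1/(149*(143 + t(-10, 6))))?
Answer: 45817/20711 ≈ 2.2122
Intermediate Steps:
-45817*(-1/(149*(143 + t(-10, 6)))) = -45817*(-1/(149*(143 + (-10 + 6)))) = -45817*(-1/(149*(143 - 4))) = -45817/((-149*139)) = -45817/(-20711) = -45817*(-1/20711) = 45817/20711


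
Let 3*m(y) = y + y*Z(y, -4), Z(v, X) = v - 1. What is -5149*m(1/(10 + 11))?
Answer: -5149/1323 ≈ -3.8919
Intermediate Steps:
Z(v, X) = -1 + v
m(y) = y/3 + y*(-1 + y)/3 (m(y) = (y + y*(-1 + y))/3 = y/3 + y*(-1 + y)/3)
-5149*m(1/(10 + 11)) = -5149*(1/(10 + 11))²/3 = -5149*(1/21)²/3 = -5149/(3*441) = -5149*1/1323 = -5149/1323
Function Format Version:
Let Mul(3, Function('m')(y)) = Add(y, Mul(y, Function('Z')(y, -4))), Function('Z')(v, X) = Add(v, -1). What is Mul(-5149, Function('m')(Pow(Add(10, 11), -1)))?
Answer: Rational(-5149, 1323) ≈ -3.8919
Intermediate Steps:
Function('Z')(v, X) = Add(-1, v)
Function('m')(y) = Add(Mul(Rational(1, 3), y), Mul(Rational(1, 3), y, Add(-1, y))) (Function('m')(y) = Mul(Rational(1, 3), Add(y, Mul(y, Add(-1, y)))) = Add(Mul(Rational(1, 3), y), Mul(Rational(1, 3), y, Add(-1, y))))
Mul(-5149, Function('m')(Pow(Add(10, 11), -1))) = Mul(-5149, Mul(Rational(1, 3), Pow(Pow(Add(10, 11), -1), 2))) = Mul(-5149, Mul(Rational(1, 3), Pow(Pow(21, -1), 2))) = Mul(-5149, Mul(Rational(1, 3), Pow(Rational(1, 21), 2))) = Mul(-5149, Mul(Rational(1, 3), Rational(1, 441))) = Mul(-5149, Rational(1, 1323)) = Rational(-5149, 1323)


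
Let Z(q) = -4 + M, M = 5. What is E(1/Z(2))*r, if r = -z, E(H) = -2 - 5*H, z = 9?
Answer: 63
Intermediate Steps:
Z(q) = 1 (Z(q) = -4 + 5 = 1)
r = -9 (r = -1*9 = -9)
E(1/Z(2))*r = (-2 - 5/1)*(-9) = (-2 - 5*1)*(-9) = (-2 - 5)*(-9) = -7*(-9) = 63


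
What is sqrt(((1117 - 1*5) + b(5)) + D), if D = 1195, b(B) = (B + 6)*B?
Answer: sqrt(2362) ≈ 48.600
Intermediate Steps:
b(B) = B*(6 + B) (b(B) = (6 + B)*B = B*(6 + B))
sqrt(((1117 - 1*5) + b(5)) + D) = sqrt(((1117 - 1*5) + 5*(6 + 5)) + 1195) = sqrt(((1117 - 5) + 5*11) + 1195) = sqrt((1112 + 55) + 1195) = sqrt(1167 + 1195) = sqrt(2362)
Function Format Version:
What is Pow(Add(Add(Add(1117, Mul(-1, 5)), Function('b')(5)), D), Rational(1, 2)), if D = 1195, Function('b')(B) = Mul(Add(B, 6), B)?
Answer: Pow(2362, Rational(1, 2)) ≈ 48.600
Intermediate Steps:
Function('b')(B) = Mul(B, Add(6, B)) (Function('b')(B) = Mul(Add(6, B), B) = Mul(B, Add(6, B)))
Pow(Add(Add(Add(1117, Mul(-1, 5)), Function('b')(5)), D), Rational(1, 2)) = Pow(Add(Add(Add(1117, Mul(-1, 5)), Mul(5, Add(6, 5))), 1195), Rational(1, 2)) = Pow(Add(Add(Add(1117, -5), Mul(5, 11)), 1195), Rational(1, 2)) = Pow(Add(Add(1112, 55), 1195), Rational(1, 2)) = Pow(Add(1167, 1195), Rational(1, 2)) = Pow(2362, Rational(1, 2))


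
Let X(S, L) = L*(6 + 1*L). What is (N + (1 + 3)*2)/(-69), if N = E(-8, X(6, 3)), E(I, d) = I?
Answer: 0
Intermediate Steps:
X(S, L) = L*(6 + L)
N = -8
(N + (1 + 3)*2)/(-69) = (-8 + (1 + 3)*2)/(-69) = -(-8 + 4*2)/69 = -(-8 + 8)/69 = -1/69*0 = 0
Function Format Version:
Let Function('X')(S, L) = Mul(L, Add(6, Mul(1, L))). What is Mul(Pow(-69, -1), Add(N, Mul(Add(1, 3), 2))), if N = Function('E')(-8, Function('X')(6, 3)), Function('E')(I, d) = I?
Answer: 0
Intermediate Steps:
Function('X')(S, L) = Mul(L, Add(6, L))
N = -8
Mul(Pow(-69, -1), Add(N, Mul(Add(1, 3), 2))) = Mul(Pow(-69, -1), Add(-8, Mul(Add(1, 3), 2))) = Mul(Rational(-1, 69), Add(-8, Mul(4, 2))) = Mul(Rational(-1, 69), Add(-8, 8)) = Mul(Rational(-1, 69), 0) = 0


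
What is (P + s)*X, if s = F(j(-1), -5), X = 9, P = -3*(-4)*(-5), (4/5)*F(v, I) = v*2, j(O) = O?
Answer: -1125/2 ≈ -562.50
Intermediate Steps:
F(v, I) = 5*v/2 (F(v, I) = 5*(v*2)/4 = 5*(2*v)/4 = 5*v/2)
P = -60 (P = 12*(-5) = -60)
s = -5/2 (s = (5/2)*(-1) = -5/2 ≈ -2.5000)
(P + s)*X = (-60 - 5/2)*9 = -125/2*9 = -1125/2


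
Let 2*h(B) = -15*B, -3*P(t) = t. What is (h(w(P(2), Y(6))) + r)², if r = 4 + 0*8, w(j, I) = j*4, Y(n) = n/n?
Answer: 576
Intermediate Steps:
Y(n) = 1
P(t) = -t/3
w(j, I) = 4*j
h(B) = -15*B/2 (h(B) = (-15*B)/2 = -15*B/2)
r = 4 (r = 4 + 0 = 4)
(h(w(P(2), Y(6))) + r)² = (-30*(-⅓*2) + 4)² = (-30*(-2)/3 + 4)² = (-15/2*(-8/3) + 4)² = (20 + 4)² = 24² = 576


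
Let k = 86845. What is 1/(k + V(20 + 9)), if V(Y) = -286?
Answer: 1/86559 ≈ 1.1553e-5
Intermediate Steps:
1/(k + V(20 + 9)) = 1/(86845 - 286) = 1/86559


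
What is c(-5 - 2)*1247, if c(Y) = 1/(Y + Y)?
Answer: -1247/14 ≈ -89.071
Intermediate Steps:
c(Y) = 1/(2*Y)
c(-5 - 2)*1247 = (1/(2*(-5 - 2)))*1247 = ((½)/(-7))*1247 = ((½)*(-⅐))*1247 = -1/14*1247 = -1247/14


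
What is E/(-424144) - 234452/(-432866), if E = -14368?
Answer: 67385732/117090253 ≈ 0.57550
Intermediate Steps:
E/(-424144) - 234452/(-432866) = -14368/(-424144) - 234452/(-432866) = -14368*(-1/424144) - 234452*(-1/432866) = 898/26509 + 117226/216433 = 67385732/117090253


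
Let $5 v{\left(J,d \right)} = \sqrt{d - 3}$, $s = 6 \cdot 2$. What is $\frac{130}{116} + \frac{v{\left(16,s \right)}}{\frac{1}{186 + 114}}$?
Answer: $\frac{10505}{58} \approx 181.12$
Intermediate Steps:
$s = 12$
$v{\left(J,d \right)} = \frac{\sqrt{-3 + d}}{5}$ ($v{\left(J,d \right)} = \frac{\sqrt{d - 3}}{5} = \frac{\sqrt{-3 + d}}{5}$)
$\frac{130}{116} + \frac{v{\left(16,s \right)}}{\frac{1}{186 + 114}} = \frac{130}{116} + \frac{\frac{1}{5} \sqrt{-3 + 12}}{\frac{1}{186 + 114}} = 130 \cdot \frac{1}{116} + \frac{\frac{1}{5} \sqrt{9}}{\frac{1}{300}} = \frac{65}{58} + \frac{1}{5} \cdot 3 \frac{1}{\frac{1}{300}} = \frac{65}{58} + \frac{3}{5} \cdot 300 = \frac{65}{58} + 180 = \frac{10505}{58}$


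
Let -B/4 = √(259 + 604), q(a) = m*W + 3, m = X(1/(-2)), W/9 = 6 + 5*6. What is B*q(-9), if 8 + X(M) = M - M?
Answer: 10356*√863 ≈ 3.0423e+5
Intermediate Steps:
W = 324 (W = 9*(6 + 5*6) = 9*(6 + 30) = 9*36 = 324)
X(M) = -8 (X(M) = -8 + (M - M) = -8 + 0 = -8)
m = -8
q(a) = -2589 (q(a) = -8*324 + 3 = -2592 + 3 = -2589)
B = -4*√863 (B = -4*√(259 + 604) = -4*√863 ≈ -117.51)
B*q(-9) = -4*√863*(-2589) = 10356*√863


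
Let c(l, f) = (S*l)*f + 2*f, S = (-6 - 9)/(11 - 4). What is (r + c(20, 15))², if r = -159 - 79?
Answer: 35473936/49 ≈ 7.2396e+5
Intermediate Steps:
S = -15/7 ≈ -2.1429
r = -238
c(l, f) = 2*f - 15*f*l/7 (c(l, f) = (-15*l/7)*f + 2*f = -15*f*l/7 + 2*f = 2*f - 15*f*l/7)
(r + c(20, 15))² = (-238 + (⅐)*15*(14 - 15*20))² = (-238 + (⅐)*15*(14 - 300))² = (-238 + (⅐)*15*(-286))² = (-238 - 4290/7)² = (-5956/7)² = 35473936/49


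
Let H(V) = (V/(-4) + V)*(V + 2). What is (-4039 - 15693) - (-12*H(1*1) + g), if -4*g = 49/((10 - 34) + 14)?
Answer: -788249/40 ≈ -19706.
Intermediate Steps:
g = 49/40 (g = -49/(4*((10 - 34) + 14)) = -49/(4*(-24 + 14)) = -49/(4*(-10)) = -49*(-1)/(4*10) = -¼*(-49/10) = 49/40 ≈ 1.2250)
H(V) = 3*V*(2 + V)/4 (H(V) = (V*(-¼) + V)*(2 + V) = (-V/4 + V)*(2 + V) = (3*V/4)*(2 + V) = 3*V*(2 + V)/4)
(-4039 - 15693) - (-12*H(1*1) + g) = (-4039 - 15693) - (-9*1*1*(2 + 1*1) + 49/40) = -19732 - (-9*(2 + 1) + 49/40) = -19732 - (-9*3 + 49/40) = -19732 - (-12*9/4 + 49/40) = -19732 - (-27 + 49/40) = -19732 - 1*(-1031/40) = -19732 + 1031/40 = -788249/40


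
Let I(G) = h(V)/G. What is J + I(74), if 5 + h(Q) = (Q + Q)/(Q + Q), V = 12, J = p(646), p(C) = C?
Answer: 23900/37 ≈ 645.95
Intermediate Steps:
J = 646
h(Q) = -4 (h(Q) = -5 + (Q + Q)/(Q + Q) = -5 + (2*Q)/((2*Q)) = -5 + (2*Q)*(1/(2*Q)) = -5 + 1 = -4)
I(G) = -4/G
J + I(74) = 646 - 4/74 = 646 - 4*1/74 = 646 - 2/37 = 23900/37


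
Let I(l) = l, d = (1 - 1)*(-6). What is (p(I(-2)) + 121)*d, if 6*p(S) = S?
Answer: 0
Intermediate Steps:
d = 0 (d = 0*(-6) = 0)
p(S) = S/6
(p(I(-2)) + 121)*d = ((⅙)*(-2) + 121)*0 = (-⅓ + 121)*0 = (362/3)*0 = 0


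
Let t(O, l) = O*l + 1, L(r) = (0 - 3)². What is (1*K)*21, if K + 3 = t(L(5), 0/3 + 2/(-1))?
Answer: -420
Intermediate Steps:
L(r) = 9 (L(r) = (-3)² = 9)
t(O, l) = 1 + O*l
K = -20 (K = -3 + (1 + 9*(0/3 + 2/(-1))) = -3 + (1 + 9*(0*(⅓) + 2*(-1))) = -3 + (1 + 9*(0 - 2)) = -3 + (1 + 9*(-2)) = -3 + (1 - 18) = -3 - 17 = -20)
(1*K)*21 = (1*(-20))*21 = -20*21 = -420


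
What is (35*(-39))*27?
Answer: -36855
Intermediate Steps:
(35*(-39))*27 = -1365*27 = -36855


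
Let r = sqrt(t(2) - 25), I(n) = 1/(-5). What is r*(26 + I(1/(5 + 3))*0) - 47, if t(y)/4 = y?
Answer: -47 + 26*I*sqrt(17) ≈ -47.0 + 107.2*I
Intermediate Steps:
t(y) = 4*y
I(n) = -1/5
r = I*sqrt(17) (r = sqrt(4*2 - 25) = sqrt(8 - 25) = sqrt(-17) = I*sqrt(17) ≈ 4.1231*I)
r*(26 + I(1/(5 + 3))*0) - 47 = (I*sqrt(17))*(26 - 1/5*0) - 47 = (I*sqrt(17))*(26 + 0) - 47 = (I*sqrt(17))*26 - 47 = 26*I*sqrt(17) - 47 = -47 + 26*I*sqrt(17)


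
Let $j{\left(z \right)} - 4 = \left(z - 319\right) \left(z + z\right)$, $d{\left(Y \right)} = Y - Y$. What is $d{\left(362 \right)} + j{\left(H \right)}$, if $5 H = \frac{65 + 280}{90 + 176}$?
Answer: $- \frac{5708653}{35378} \approx -161.36$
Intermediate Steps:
$d{\left(Y \right)} = 0$
$H = \frac{69}{266}$ ($H = \frac{\left(65 + 280\right) \frac{1}{90 + 176}}{5} = \frac{345 \cdot \frac{1}{266}}{5} = \frac{1}{5} \cdot \frac{345}{266} = \frac{69}{266} \approx 0.2594$)
$j{\left(z \right)} = 4 + 2 z \left(-319 + z\right)$ ($j{\left(z \right)} = 4 + \left(z - 319\right) \left(z + z\right) = 4 + \left(-319 + z\right) 2 z = 4 + 2 z \left(-319 + z\right)$)
$d{\left(362 \right)} + j{\left(H \right)} = 0 + \left(4 - \frac{22011}{133} + 2 \left(\frac{69}{266}\right)^{2}\right) = 0 + \left(4 - \frac{22011}{133} + 2 \cdot \frac{4761}{70756}\right) = 0 + \left(4 - \frac{22011}{133} + \frac{4761}{35378}\right) = 0 - \frac{5708653}{35378} = - \frac{5708653}{35378}$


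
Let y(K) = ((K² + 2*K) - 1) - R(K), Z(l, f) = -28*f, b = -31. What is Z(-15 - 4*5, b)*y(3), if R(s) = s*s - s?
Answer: 6944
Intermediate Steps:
R(s) = s² - s
y(K) = -1 + K² + 2*K - K*(-1 + K) (y(K) = ((K² + 2*K) - 1) - K*(-1 + K) = (-1 + K² + 2*K) - K*(-1 + K) = -1 + K² + 2*K - K*(-1 + K))
Z(-15 - 4*5, b)*y(3) = (-28*(-31))*(-1 + 3*3) = 868*(-1 + 9) = 868*8 = 6944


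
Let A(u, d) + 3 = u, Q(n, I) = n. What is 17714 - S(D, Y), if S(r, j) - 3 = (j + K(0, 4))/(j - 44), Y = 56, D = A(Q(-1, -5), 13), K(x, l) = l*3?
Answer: 53116/3 ≈ 17705.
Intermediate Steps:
K(x, l) = 3*l
A(u, d) = -3 + u
D = -4 (D = -3 - 1 = -4)
S(r, j) = 3 + (12 + j)/(-44 + j) (S(r, j) = 3 + (j + 3*4)/(j - 44) = 3 + (j + 12)/(-44 + j) = 3 + (12 + j)/(-44 + j))
17714 - S(D, Y) = 17714 - 4*(-30 + 56)/(-44 + 56) = 17714 - 4*26/12 = 17714 - 1*26/3 = 17714 - 26/3 = 53116/3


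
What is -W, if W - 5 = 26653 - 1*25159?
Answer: -1499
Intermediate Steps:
W = 1499 (W = 5 + (26653 - 1*25159) = 5 + (26653 - 25159) = 5 + 1494 = 1499)
-W = -1*1499 = -1499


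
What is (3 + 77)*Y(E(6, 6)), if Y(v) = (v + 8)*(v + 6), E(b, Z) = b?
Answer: 13440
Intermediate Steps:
Y(v) = (6 + v)*(8 + v) (Y(v) = (8 + v)*(6 + v) = (6 + v)*(8 + v))
(3 + 77)*Y(E(6, 6)) = (3 + 77)*(48 + 6² + 14*6) = 80*(48 + 36 + 84) = 80*168 = 13440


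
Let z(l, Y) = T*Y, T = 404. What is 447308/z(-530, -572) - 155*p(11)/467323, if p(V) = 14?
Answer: -52384694361/26998184356 ≈ -1.9403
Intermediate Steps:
z(l, Y) = 404*Y
447308/z(-530, -572) - 155*p(11)/467323 = 447308/((404*(-572))) - 155*14/467323 = 447308/(-231088) - 2170*1/467323 = 447308*(-1/231088) - 2170/467323 = -111827/57772 - 2170/467323 = -52384694361/26998184356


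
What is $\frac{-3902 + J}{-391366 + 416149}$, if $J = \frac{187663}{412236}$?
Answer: $- \frac{1608357209}{10216444788} \approx -0.15743$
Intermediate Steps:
$J = \frac{187663}{412236}$ ($J = 187663 \cdot \frac{1}{412236} = \frac{187663}{412236} \approx 0.45523$)
$\frac{-3902 + J}{-391366 + 416149} = \frac{-3902 + \frac{187663}{412236}}{-391366 + 416149} = - \frac{1608357209}{412236 \cdot 24783} = \left(- \frac{1608357209}{412236}\right) \frac{1}{24783} = - \frac{1608357209}{10216444788}$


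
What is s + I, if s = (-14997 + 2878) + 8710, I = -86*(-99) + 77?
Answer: 5182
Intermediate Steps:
I = 8591 (I = 8514 + 77 = 8591)
s = -3409 (s = -12119 + 8710 = -3409)
s + I = -3409 + 8591 = 5182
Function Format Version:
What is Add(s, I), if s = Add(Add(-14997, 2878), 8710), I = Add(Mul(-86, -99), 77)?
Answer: 5182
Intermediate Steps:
I = 8591 (I = Add(8514, 77) = 8591)
s = -3409 (s = Add(-12119, 8710) = -3409)
Add(s, I) = Add(-3409, 8591) = 5182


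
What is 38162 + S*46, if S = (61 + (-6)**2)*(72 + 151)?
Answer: 1033188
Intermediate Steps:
S = 21631 (S = (61 + 36)*223 = 97*223 = 21631)
38162 + S*46 = 38162 + 21631*46 = 38162 + 995026 = 1033188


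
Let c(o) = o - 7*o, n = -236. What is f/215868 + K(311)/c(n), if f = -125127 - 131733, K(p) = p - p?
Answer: -21405/17989 ≈ -1.1899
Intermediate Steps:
K(p) = 0
c(o) = -6*o
f = -256860
f/215868 + K(311)/c(n) = -256860/215868 + 0/((-6*(-236))) = -256860*1/215868 + 0/1416 = -21405/17989 + 0*(1/1416) = -21405/17989 + 0 = -21405/17989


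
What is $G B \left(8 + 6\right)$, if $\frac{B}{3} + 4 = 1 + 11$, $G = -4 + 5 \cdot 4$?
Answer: $5376$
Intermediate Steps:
$G = 16$ ($G = -4 + 20 = 16$)
$B = 24$ ($B = -12 + 3 \left(1 + 11\right) = -12 + 3 \cdot 12 = -12 + 36 = 24$)
$G B \left(8 + 6\right) = 16 \cdot 24 \left(8 + 6\right) = 384 \cdot 14 = 5376$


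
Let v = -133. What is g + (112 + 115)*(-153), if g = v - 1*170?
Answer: -35034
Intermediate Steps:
g = -303 (g = -133 - 1*170 = -133 - 170 = -303)
g + (112 + 115)*(-153) = -303 + (112 + 115)*(-153) = -303 + 227*(-153) = -303 - 34731 = -35034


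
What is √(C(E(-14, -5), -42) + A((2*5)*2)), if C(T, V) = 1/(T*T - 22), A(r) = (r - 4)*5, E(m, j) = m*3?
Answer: √242766862/1742 ≈ 8.9443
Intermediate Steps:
E(m, j) = 3*m
A(r) = -20 + 5*r (A(r) = (-4 + r)*5 = -20 + 5*r)
C(T, V) = 1/(-22 + T²) (C(T, V) = 1/(T² - 22) = 1/(-22 + T²))
√(C(E(-14, -5), -42) + A((2*5)*2)) = √(1/(-22 + (3*(-14))²) + (-20 + 5*((2*5)*2))) = √(1/(-22 + (-42)²) + (-20 + 5*(10*2))) = √(1/(-22 + 1764) + (-20 + 5*20)) = √(1/1742 + (-20 + 100)) = √(1/1742 + 80) = √(139361/1742) = √242766862/1742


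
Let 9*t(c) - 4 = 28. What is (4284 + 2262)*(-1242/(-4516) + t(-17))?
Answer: 84928895/3387 ≈ 25075.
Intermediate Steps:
t(c) = 32/9 (t(c) = 4/9 + (⅑)*28 = 4/9 + 28/9 = 32/9)
(4284 + 2262)*(-1242/(-4516) + t(-17)) = (4284 + 2262)*(-1242/(-4516) + 32/9) = 6546*(-1242*(-1/4516) + 32/9) = 6546*(621/2258 + 32/9) = 6546*(77845/20322) = 84928895/3387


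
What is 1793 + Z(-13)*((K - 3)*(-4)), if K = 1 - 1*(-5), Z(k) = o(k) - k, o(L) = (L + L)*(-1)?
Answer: 1325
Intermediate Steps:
o(L) = -2*L (o(L) = (2*L)*(-1) = -2*L)
Z(k) = -3*k (Z(k) = -2*k - k = -3*k)
K = 6 (K = 1 + 5 = 6)
1793 + Z(-13)*((K - 3)*(-4)) = 1793 + (-3*(-13))*((6 - 3)*(-4)) = 1793 + 39*(3*(-4)) = 1793 + 39*(-12) = 1793 - 468 = 1325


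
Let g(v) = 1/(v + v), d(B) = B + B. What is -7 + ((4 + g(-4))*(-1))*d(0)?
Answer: -7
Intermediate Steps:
d(B) = 2*B
g(v) = 1/(2*v)
-7 + ((4 + g(-4))*(-1))*d(0) = -7 + ((4 + (½)/(-4))*(-1))*(2*0) = -7 + ((4 + (½)*(-¼))*(-1))*0 = -7 + ((4 - ⅛)*(-1))*0 = -7 + ((31/8)*(-1))*0 = -7 - 31/8*0 = -7 + 0 = -7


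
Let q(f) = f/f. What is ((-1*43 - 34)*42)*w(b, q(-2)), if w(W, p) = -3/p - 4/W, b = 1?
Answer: 22638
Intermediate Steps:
q(f) = 1
w(W, p) = -4/W - 3/p
((-1*43 - 34)*42)*w(b, q(-2)) = ((-1*43 - 34)*42)*(-4/1 - 3/1) = ((-43 - 34)*42)*(-4*1 - 3*1) = (-77*42)*(-4 - 3) = -3234*(-7) = 22638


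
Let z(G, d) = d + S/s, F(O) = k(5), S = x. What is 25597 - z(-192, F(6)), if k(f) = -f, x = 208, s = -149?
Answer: 3814906/149 ≈ 25603.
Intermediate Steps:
S = 208
F(O) = -5 (F(O) = -1*5 = -5)
z(G, d) = -208/149 + d (z(G, d) = d + 208/(-149) = d + 208*(-1/149) = d - 208/149 = -208/149 + d)
25597 - z(-192, F(6)) = 25597 - (-208/149 - 5) = 25597 - 1*(-953/149) = 25597 + 953/149 = 3814906/149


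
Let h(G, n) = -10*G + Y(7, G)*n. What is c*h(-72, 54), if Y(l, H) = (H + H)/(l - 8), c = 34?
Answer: 288864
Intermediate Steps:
Y(l, H) = 2*H/(-8 + l) (Y(l, H) = (2*H)/(-8 + l) = 2*H/(-8 + l))
h(G, n) = -10*G - 2*G*n (h(G, n) = -10*G + (2*G/(-8 + 7))*n = -10*G + (2*G/(-1))*n = -10*G + (2*G*(-1))*n = -10*G + (-2*G)*n = -10*G - 2*G*n)
c*h(-72, 54) = 34*(2*(-72)*(-5 - 1*54)) = 34*(2*(-72)*(-5 - 54)) = 34*(2*(-72)*(-59)) = 34*8496 = 288864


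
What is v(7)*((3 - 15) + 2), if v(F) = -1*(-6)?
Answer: -60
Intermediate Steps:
v(F) = 6
v(7)*((3 - 15) + 2) = 6*((3 - 15) + 2) = 6*(-12 + 2) = 6*(-10) = -60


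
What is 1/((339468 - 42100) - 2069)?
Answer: 1/295299 ≈ 3.3864e-6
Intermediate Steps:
1/((339468 - 42100) - 2069) = 1/(297368 - 2069) = 1/295299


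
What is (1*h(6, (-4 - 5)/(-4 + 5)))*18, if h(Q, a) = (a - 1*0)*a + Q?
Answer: 1566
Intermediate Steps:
h(Q, a) = Q + a² (h(Q, a) = (a + 0)*a + Q = a*a + Q = a² + Q = Q + a²)
(1*h(6, (-4 - 5)/(-4 + 5)))*18 = (1*(6 + ((-4 - 5)/(-4 + 5))²))*18 = (1*(6 + (-9/1)²))*18 = (1*(6 + (-9*1)²))*18 = (1*(6 + (-9)²))*18 = (1*(6 + 81))*18 = (1*87)*18 = 87*18 = 1566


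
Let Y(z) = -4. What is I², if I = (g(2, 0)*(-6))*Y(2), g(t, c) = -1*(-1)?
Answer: 576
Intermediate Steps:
g(t, c) = 1
I = 24 (I = (1*(-6))*(-4) = -6*(-4) = 24)
I² = 24² = 576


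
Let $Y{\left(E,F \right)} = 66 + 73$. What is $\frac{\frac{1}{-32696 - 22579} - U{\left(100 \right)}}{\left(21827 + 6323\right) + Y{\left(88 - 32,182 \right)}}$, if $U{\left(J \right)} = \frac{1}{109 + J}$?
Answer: $- \frac{5044}{29709815025} \approx -1.6978 \cdot 10^{-7}$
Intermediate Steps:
$Y{\left(E,F \right)} = 139$
$\frac{\frac{1}{-32696 - 22579} - U{\left(100 \right)}}{\left(21827 + 6323\right) + Y{\left(88 - 32,182 \right)}} = \frac{\frac{1}{-32696 - 22579} - \frac{1}{109 + 100}}{\left(21827 + 6323\right) + 139} = \frac{\frac{1}{-55275} - \frac{1}{209}}{28150 + 139} = \frac{- \frac{1}{55275} - \frac{1}{209}}{28289} = \left(- \frac{1}{55275} - \frac{1}{209}\right) \frac{1}{28289} = \left(- \frac{5044}{1050225}\right) \frac{1}{28289} = - \frac{5044}{29709815025}$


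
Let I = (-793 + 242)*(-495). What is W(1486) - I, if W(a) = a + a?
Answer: -269773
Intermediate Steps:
I = 272745 (I = -551*(-495) = 272745)
W(a) = 2*a
W(1486) - I = 2*1486 - 1*272745 = 2972 - 272745 = -269773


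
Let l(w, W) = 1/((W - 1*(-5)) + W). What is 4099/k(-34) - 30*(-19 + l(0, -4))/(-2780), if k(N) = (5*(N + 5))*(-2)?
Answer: 561351/40310 ≈ 13.926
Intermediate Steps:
l(w, W) = 1/(5 + 2*W) (l(w, W) = 1/((W + 5) + W) = 1/((5 + W) + W) = 1/(5 + 2*W))
k(N) = -50 - 10*N (k(N) = (5*(5 + N))*(-2) = (25 + 5*N)*(-2) = -50 - 10*N)
4099/k(-34) - 30*(-19 + l(0, -4))/(-2780) = 4099/(-50 - 10*(-34)) - 30*(-19 + 1/(5 + 2*(-4)))/(-2780) = 4099/(-50 + 340) - 30*(-19 + 1/(5 - 8))*(-1/2780) = 4099/290 - 30*(-19 + 1/(-3))*(-1/2780) = 4099*(1/290) - 30*(-19 - ⅓)*(-1/2780) = 4099/290 - 30*(-58/3)*(-1/2780) = 4099/290 + 580*(-1/2780) = 4099/290 - 29/139 = 561351/40310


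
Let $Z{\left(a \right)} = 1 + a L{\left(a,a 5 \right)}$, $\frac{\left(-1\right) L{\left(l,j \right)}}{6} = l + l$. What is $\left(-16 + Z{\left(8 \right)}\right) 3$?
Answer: $-2349$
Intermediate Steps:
$L{\left(l,j \right)} = - 12 l$ ($L{\left(l,j \right)} = - 6 \left(l + l\right) = - 6 \cdot 2 l = - 12 l$)
$Z{\left(a \right)} = 1 - 12 a^{2}$ ($Z{\left(a \right)} = 1 + a \left(- 12 a\right) = 1 - 12 a^{2}$)
$\left(-16 + Z{\left(8 \right)}\right) 3 = \left(-16 + \left(1 - 12 \cdot 8^{2}\right)\right) 3 = \left(-16 + \left(1 - 768\right)\right) 3 = \left(-16 - 767\right) 3 = \left(-783\right) 3 = -2349$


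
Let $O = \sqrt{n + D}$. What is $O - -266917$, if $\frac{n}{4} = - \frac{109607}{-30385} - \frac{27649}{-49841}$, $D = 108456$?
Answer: $266917 + \frac{2 \sqrt{62194535285137223421970}}{1514418785} \approx 2.6725 \cdot 10^{5}$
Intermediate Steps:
$n = \frac{25212149408}{1514418785}$ ($n = 4 \left(- \frac{109607}{-30385} - \frac{27649}{-49841}\right) = 4 \left(\left(-109607\right) \left(- \frac{1}{30385}\right) - - \frac{27649}{49841}\right) = 4 \left(\frac{109607}{30385} + \frac{27649}{49841}\right) = 4 \cdot \frac{6303037352}{1514418785} = \frac{25212149408}{1514418785} \approx 16.648$)
$O = \frac{2 \sqrt{62194535285137223421970}}{1514418785}$ ($O = \sqrt{\frac{25212149408}{1514418785} + 108456} = \sqrt{\frac{164273015895368}{1514418785}} = \frac{2 \sqrt{62194535285137223421970}}{1514418785} \approx 329.35$)
$O - -266917 = \frac{2 \sqrt{62194535285137223421970}}{1514418785} - -266917 = \frac{2 \sqrt{62194535285137223421970}}{1514418785} + 266917 = 266917 + \frac{2 \sqrt{62194535285137223421970}}{1514418785}$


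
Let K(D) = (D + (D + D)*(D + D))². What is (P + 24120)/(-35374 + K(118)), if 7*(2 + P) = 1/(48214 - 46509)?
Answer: 287848331/37179520794570 ≈ 7.7421e-6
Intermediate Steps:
P = -23869/11935 (P = -2 + 1/(7*(48214 - 46509)) = -2 + (⅐)/1705 = -2 + (⅐)*(1/1705) = -2 + 1/11935 = -23869/11935 ≈ -1.9999)
K(D) = (D + 4*D²)² (K(D) = (D + (2*D)*(2*D))² = (D + 4*D²)²)
(P + 24120)/(-35374 + K(118)) = (-23869/11935 + 24120)/(-35374 + 118²*(1 + 4*118)²) = 287848331/(11935*(-35374 + 13924*(1 + 472)²)) = 287848331/(11935*(-35374 + 13924*473²)) = 287848331/(11935*(-35374 + 13924*223729)) = 287848331/(11935*(-35374 + 3115202596)) = (287848331/11935)/3115167222 = (287848331/11935)*(1/3115167222) = 287848331/37179520794570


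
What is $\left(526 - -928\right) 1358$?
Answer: $1974532$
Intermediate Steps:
$\left(526 - -928\right) 1358 = \left(526 + 928\right) 1358 = 1454 \cdot 1358 = 1974532$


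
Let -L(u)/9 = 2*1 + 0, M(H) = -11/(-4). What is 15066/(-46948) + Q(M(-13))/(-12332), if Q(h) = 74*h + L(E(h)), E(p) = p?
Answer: -97251383/289481368 ≈ -0.33595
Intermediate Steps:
M(H) = 11/4 (M(H) = -11*(-¼) = 11/4)
L(u) = -18 (L(u) = -9*(2*1 + 0) = -9*(2 + 0) = -9*2 = -18)
Q(h) = -18 + 74*h (Q(h) = 74*h - 18 = -18 + 74*h)
15066/(-46948) + Q(M(-13))/(-12332) = 15066/(-46948) + (-18 + 74*(11/4))/(-12332) = 15066*(-1/46948) + (-18 + 407/2)*(-1/12332) = -7533/23474 + (371/2)*(-1/12332) = -7533/23474 - 371/24664 = -97251383/289481368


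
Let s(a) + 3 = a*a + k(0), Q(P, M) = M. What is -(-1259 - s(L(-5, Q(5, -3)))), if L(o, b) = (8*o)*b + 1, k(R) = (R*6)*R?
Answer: 15897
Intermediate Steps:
k(R) = 6*R**2 (k(R) = (6*R)*R = 6*R**2)
L(o, b) = 1 + 8*b*o (L(o, b) = 8*b*o + 1 = 1 + 8*b*o)
s(a) = -3 + a**2 (s(a) = -3 + (a*a + 6*0**2) = -3 + (a**2 + 6*0) = -3 + (a**2 + 0) = -3 + a**2)
-(-1259 - s(L(-5, Q(5, -3)))) = -(-1259 - (-3 + (1 + 8*(-3)*(-5))**2)) = -(-1259 - (-3 + (1 + 120)**2)) = -(-1259 - (-3 + 121**2)) = -(-1259 - (-3 + 14641)) = -(-1259 - 1*14638) = -(-1259 - 14638) = -1*(-15897) = 15897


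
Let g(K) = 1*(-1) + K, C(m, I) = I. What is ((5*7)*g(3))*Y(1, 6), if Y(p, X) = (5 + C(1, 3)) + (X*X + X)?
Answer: 3500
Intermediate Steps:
Y(p, X) = 8 + X + X² (Y(p, X) = (5 + 3) + (X*X + X) = 8 + (X² + X) = 8 + (X + X²) = 8 + X + X²)
g(K) = -1 + K
((5*7)*g(3))*Y(1, 6) = ((5*7)*(-1 + 3))*(8 + 6 + 6²) = (35*2)*(8 + 6 + 36) = 70*50 = 3500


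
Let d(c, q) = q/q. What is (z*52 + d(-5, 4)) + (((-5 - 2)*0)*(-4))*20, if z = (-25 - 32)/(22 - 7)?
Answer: -983/5 ≈ -196.60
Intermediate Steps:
d(c, q) = 1
z = -19/5 (z = -57/15 = -57*1/15 = -19/5 ≈ -3.8000)
(z*52 + d(-5, 4)) + (((-5 - 2)*0)*(-4))*20 = (-19/5*52 + 1) + (((-5 - 2)*0)*(-4))*20 = (-988/5 + 1) + (-7*0*(-4))*20 = -983/5 + (0*(-4))*20 = -983/5 + 0*20 = -983/5 + 0 = -983/5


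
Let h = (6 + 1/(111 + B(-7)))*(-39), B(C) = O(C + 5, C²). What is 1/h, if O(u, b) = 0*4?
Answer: -37/8671 ≈ -0.0042671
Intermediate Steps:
O(u, b) = 0
B(C) = 0
h = -8671/37 (h = (6 + 1/(111 + 0))*(-39) = (6 + 1/111)*(-39) = (667/111)*(-39) = -8671/37 ≈ -234.35)
1/h = 1/(-8671/37) = -37/8671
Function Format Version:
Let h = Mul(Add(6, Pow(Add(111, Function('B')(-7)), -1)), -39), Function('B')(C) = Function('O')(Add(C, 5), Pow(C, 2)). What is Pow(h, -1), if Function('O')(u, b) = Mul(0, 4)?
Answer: Rational(-37, 8671) ≈ -0.0042671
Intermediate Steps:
Function('O')(u, b) = 0
Function('B')(C) = 0
h = Rational(-8671, 37) (h = Mul(Add(6, Pow(Add(111, 0), -1)), -39) = Mul(Add(6, Pow(111, -1)), -39) = Mul(Add(6, Rational(1, 111)), -39) = Mul(Rational(667, 111), -39) = Rational(-8671, 37) ≈ -234.35)
Pow(h, -1) = Pow(Rational(-8671, 37), -1) = Rational(-37, 8671)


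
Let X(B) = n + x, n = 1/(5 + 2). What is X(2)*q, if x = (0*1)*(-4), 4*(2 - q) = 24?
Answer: -4/7 ≈ -0.57143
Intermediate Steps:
q = -4 (q = 2 - ¼*24 = 2 - 6 = -4)
n = ⅐ (n = 1/7 = ⅐ ≈ 0.14286)
x = 0 (x = 0*(-4) = 0)
X(B) = ⅐ (X(B) = ⅐ + 0 = ⅐)
X(2)*q = (⅐)*(-4) = -4/7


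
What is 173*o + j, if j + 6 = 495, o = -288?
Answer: -49335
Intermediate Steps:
j = 489 (j = -6 + 495 = 489)
173*o + j = 173*(-288) + 489 = -49824 + 489 = -49335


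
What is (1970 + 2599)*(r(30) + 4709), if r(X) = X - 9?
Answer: 21611370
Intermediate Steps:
r(X) = -9 + X
(1970 + 2599)*(r(30) + 4709) = (1970 + 2599)*((-9 + 30) + 4709) = 4569*(21 + 4709) = 4569*4730 = 21611370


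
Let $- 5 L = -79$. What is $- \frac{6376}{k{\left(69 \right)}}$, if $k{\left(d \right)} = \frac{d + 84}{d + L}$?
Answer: $- \frac{2703424}{765} \approx -3533.9$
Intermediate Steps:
$L = \frac{79}{5}$ ($L = \left(- \frac{1}{5}\right) \left(-79\right) = \frac{79}{5} \approx 15.8$)
$k{\left(d \right)} = \frac{84 + d}{\frac{79}{5} + d}$ ($k{\left(d \right)} = \frac{d + 84}{d + \frac{79}{5}} = \frac{84 + d}{\frac{79}{5} + d}$)
$- \frac{6376}{k{\left(69 \right)}} = - \frac{6376}{5 \frac{1}{79 + 5 \cdot 69} \left(84 + 69\right)} = - \frac{6376}{5 \frac{1}{79 + 345} \cdot 153} = - \frac{6376}{5 \cdot \frac{1}{424} \cdot 153} = - \frac{6376}{\frac{765}{424}} = \left(-6376\right) \frac{424}{765} = - \frac{2703424}{765}$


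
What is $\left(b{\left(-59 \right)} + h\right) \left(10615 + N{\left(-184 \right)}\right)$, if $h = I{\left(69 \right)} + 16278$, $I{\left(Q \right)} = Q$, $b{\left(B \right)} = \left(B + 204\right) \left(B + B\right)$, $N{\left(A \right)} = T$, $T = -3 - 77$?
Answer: $-8038205$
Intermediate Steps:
$T = -80$ ($T = -3 - 77 = -80$)
$N{\left(A \right)} = -80$
$b{\left(B \right)} = 2 B \left(204 + B\right)$ ($b{\left(B \right)} = \left(204 + B\right) 2 B = 2 B \left(204 + B\right)$)
$h = 16347$ ($h = 69 + 16278 = 16347$)
$\left(b{\left(-59 \right)} + h\right) \left(10615 + N{\left(-184 \right)}\right) = \left(2 \left(-59\right) \left(204 - 59\right) + 16347\right) \left(10615 - 80\right) = \left(2 \left(-59\right) 145 + 16347\right) 10535 = \left(-17110 + 16347\right) 10535 = \left(-763\right) 10535 = -8038205$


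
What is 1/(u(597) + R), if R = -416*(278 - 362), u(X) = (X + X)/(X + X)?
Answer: 1/34945 ≈ 2.8616e-5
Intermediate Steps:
u(X) = 1 (u(X) = (2*X)/((2*X)) = (2*X)*(1/(2*X)) = 1)
R = 34944 (R = -416*(-84) = 34944)
1/(u(597) + R) = 1/(1 + 34944) = 1/34945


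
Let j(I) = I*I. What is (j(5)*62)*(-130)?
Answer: -201500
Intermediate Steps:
j(I) = I²
(j(5)*62)*(-130) = (5²*62)*(-130) = (25*62)*(-130) = 1550*(-130) = -201500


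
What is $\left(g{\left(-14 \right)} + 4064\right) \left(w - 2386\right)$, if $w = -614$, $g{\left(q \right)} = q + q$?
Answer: $-12108000$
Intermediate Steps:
$g{\left(q \right)} = 2 q$
$\left(g{\left(-14 \right)} + 4064\right) \left(w - 2386\right) = \left(2 \left(-14\right) + 4064\right) \left(-614 - 2386\right) = \left(-28 + 4064\right) \left(-3000\right) = 4036 \left(-3000\right) = -12108000$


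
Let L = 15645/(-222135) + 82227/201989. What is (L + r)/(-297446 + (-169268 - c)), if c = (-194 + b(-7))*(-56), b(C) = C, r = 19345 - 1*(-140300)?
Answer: -477539927624261/1429730200624970 ≈ -0.33401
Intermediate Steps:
r = 159645 (r = 19345 + 140300 = 159645)
L = 1007025116/2991255101 (L = 15645*(-1/222135) + 82227*(1/201989) = -1043/14809 + 82227/201989 = 1007025116/2991255101 ≈ 0.33666)
c = 11256 (c = (-194 - 7)*(-56) = -201*(-56) = 11256)
(L + r)/(-297446 + (-169268 - c)) = (1007025116/2991255101 + 159645)/(-297446 + (-169268 - 1*11256)) = 477539927624261/(2991255101*(-297446 + (-169268 - 11256))) = 477539927624261/(2991255101*(-297446 - 180524)) = (477539927624261/2991255101)/(-477970) = (477539927624261/2991255101)*(-1/477970) = -477539927624261/1429730200624970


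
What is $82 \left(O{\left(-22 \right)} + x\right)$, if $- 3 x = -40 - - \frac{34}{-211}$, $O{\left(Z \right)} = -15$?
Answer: $- \frac{83722}{633} \approx -132.26$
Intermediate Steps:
$x = \frac{8474}{633}$ ($x = - \frac{-40 - - \frac{34}{-211}}{3} = - \frac{-40 - \left(-34\right) \left(- \frac{1}{211}\right)}{3} = - \frac{-40 - \frac{34}{211}}{3} = \left(- \frac{1}{3}\right) \left(- \frac{8474}{211}\right) = \frac{8474}{633} \approx 13.387$)
$82 \left(O{\left(-22 \right)} + x\right) = 82 \left(-15 + \frac{8474}{633}\right) = 82 \left(- \frac{1021}{633}\right) = - \frac{83722}{633}$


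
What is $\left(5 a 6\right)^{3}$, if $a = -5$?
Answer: $-3375000$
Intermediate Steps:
$\left(5 a 6\right)^{3} = \left(5 \left(-5\right) 6\right)^{3} = \left(\left(-25\right) 6\right)^{3} = \left(-150\right)^{3} = -3375000$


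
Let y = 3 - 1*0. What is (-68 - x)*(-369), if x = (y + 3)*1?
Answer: 27306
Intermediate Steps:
y = 3 (y = 3 + 0 = 3)
x = 6 (x = (3 + 3)*1 = 6*1 = 6)
(-68 - x)*(-369) = (-68 - 1*6)*(-369) = (-68 - 6)*(-369) = -74*(-369) = 27306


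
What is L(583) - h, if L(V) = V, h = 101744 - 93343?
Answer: -7818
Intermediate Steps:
h = 8401
L(583) - h = 583 - 1*8401 = 583 - 8401 = -7818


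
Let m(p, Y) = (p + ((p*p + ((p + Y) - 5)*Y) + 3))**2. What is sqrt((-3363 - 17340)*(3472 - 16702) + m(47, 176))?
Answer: sqrt(1924453819) ≈ 43869.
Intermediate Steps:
m(p, Y) = (3 + p + p**2 + Y*(-5 + Y + p))**2 (m(p, Y) = (p + ((p**2 + ((Y + p) - 5)*Y) + 3))**2 = (p + ((p**2 + (-5 + Y + p)*Y) + 3))**2 = (p + ((p**2 + Y*(-5 + Y + p)) + 3))**2 = (p + (3 + p**2 + Y*(-5 + Y + p)))**2 = (3 + p + p**2 + Y*(-5 + Y + p))**2)
sqrt((-3363 - 17340)*(3472 - 16702) + m(47, 176)) = sqrt((-3363 - 17340)*(3472 - 16702) + (3 + 47 + 176**2 + 47**2 - 5*176 + 176*47)**2) = sqrt(-20703*(-13230) + (3 + 47 + 30976 + 2209 - 880 + 8272)**2) = sqrt(273900690 + 40627**2) = sqrt(273900690 + 1650553129) = sqrt(1924453819)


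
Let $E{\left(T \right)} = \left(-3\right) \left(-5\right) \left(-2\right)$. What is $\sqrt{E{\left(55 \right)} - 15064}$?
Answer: $i \sqrt{15094} \approx 122.86 i$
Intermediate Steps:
$E{\left(T \right)} = -30$ ($E{\left(T \right)} = 15 \left(-2\right) = -30$)
$\sqrt{E{\left(55 \right)} - 15064} = \sqrt{-30 - 15064} = \sqrt{-15094} = i \sqrt{15094}$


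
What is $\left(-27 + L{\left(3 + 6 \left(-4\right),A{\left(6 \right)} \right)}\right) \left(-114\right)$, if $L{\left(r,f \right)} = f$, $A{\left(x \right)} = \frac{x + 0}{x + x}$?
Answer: $3021$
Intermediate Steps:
$A{\left(x \right)} = \frac{1}{2}$ ($A{\left(x \right)} = \frac{x}{2 x} = x \frac{1}{2 x} = \frac{1}{2}$)
$\left(-27 + L{\left(3 + 6 \left(-4\right),A{\left(6 \right)} \right)}\right) \left(-114\right) = \left(-27 + \frac{1}{2}\right) \left(-114\right) = \left(- \frac{53}{2}\right) \left(-114\right) = 3021$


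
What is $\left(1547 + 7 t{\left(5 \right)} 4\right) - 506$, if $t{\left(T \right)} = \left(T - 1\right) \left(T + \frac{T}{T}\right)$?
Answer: $1713$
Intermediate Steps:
$t{\left(T \right)} = \left(1 + T\right) \left(-1 + T\right)$ ($t{\left(T \right)} = \left(-1 + T\right) \left(T + 1\right) = \left(-1 + T\right) \left(1 + T\right) = \left(1 + T\right) \left(-1 + T\right)$)
$\left(1547 + 7 t{\left(5 \right)} 4\right) - 506 = \left(1547 + 7 \left(-1 + 5^{2}\right) 4\right) - 506 = \left(1547 + 7 \left(-1 + 25\right) 4\right) - 506 = \left(1547 + 7 \cdot 24 \cdot 4\right) - 506 = \left(1547 + 168 \cdot 4\right) - 506 = \left(1547 + 672\right) - 506 = 2219 - 506 = 1713$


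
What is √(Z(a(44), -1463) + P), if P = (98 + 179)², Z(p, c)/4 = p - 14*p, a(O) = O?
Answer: √74441 ≈ 272.84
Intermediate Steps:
Z(p, c) = -52*p (Z(p, c) = 4*(p - 14*p) = 4*(-13*p) = -52*p)
P = 76729 (P = 277² = 76729)
√(Z(a(44), -1463) + P) = √(-52*44 + 76729) = √(-2288 + 76729) = √74441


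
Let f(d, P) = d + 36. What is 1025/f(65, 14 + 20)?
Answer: 1025/101 ≈ 10.149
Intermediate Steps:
f(d, P) = 36 + d
1025/f(65, 14 + 20) = 1025/(36 + 65) = 1025/101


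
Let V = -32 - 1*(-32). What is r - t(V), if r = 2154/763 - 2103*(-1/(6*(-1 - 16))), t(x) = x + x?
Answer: -461627/25942 ≈ -17.795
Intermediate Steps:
V = 0 (V = -32 + 32 = 0)
t(x) = 2*x
r = -461627/25942 (r = 2154*(1/763) - 2103/((-6*(-17))) = 2154/763 - 2103/102 = 2154/763 - 2103*1/102 = 2154/763 - 701/34 = -461627/25942 ≈ -17.795)
r - t(V) = -461627/25942 - 2*0 = -461627/25942 - 1*0 = -461627/25942 + 0 = -461627/25942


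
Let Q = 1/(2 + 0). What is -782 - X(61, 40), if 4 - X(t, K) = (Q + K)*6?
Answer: -543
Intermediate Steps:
Q = ½ (Q = 1/2 = ½ ≈ 0.50000)
X(t, K) = 1 - 6*K (X(t, K) = 4 - (½ + K)*6 = 4 - (3 + 6*K) = 4 + (-3 - 6*K) = 1 - 6*K)
-782 - X(61, 40) = -782 - (1 - 6*40) = -782 - (1 - 240) = -782 - 1*(-239) = -782 + 239 = -543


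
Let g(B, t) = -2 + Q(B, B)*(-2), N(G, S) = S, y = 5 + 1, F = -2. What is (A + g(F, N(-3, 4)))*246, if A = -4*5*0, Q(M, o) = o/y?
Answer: -328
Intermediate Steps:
y = 6
Q(M, o) = o/6
A = 0 (A = -20*0 = 0)
g(B, t) = -2 - B/3 (g(B, t) = -2 + (B/6)*(-2) = -2 - B/3)
(A + g(F, N(-3, 4)))*246 = (0 + (-2 - ⅓*(-2)))*246 = (0 + (-2 + ⅔))*246 = (0 - 4/3)*246 = -4/3*246 = -328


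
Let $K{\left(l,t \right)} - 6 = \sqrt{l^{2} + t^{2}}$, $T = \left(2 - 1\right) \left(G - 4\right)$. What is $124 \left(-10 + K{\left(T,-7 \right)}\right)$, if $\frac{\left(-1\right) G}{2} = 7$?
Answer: $-496 + 124 \sqrt{373} \approx 1898.8$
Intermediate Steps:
$G = -14$ ($G = \left(-2\right) 7 = -14$)
$T = -18$ ($T = \left(2 - 1\right) \left(-14 - 4\right) = 1 \left(-18\right) = -18$)
$K{\left(l,t \right)} = 6 + \sqrt{l^{2} + t^{2}}$
$124 \left(-10 + K{\left(T,-7 \right)}\right) = 124 \left(-10 + \left(6 + \sqrt{\left(-18\right)^{2} + \left(-7\right)^{2}}\right)\right) = 124 \left(-10 + \left(6 + \sqrt{324 + 49}\right)\right) = 124 \left(-10 + \left(6 + \sqrt{373}\right)\right) = 124 \left(-4 + \sqrt{373}\right) = -496 + 124 \sqrt{373}$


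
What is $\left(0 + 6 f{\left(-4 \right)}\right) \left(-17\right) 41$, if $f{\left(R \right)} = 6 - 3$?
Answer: $-12546$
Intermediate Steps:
$f{\left(R \right)} = 3$ ($f{\left(R \right)} = 6 - 3 = 3$)
$\left(0 + 6 f{\left(-4 \right)}\right) \left(-17\right) 41 = \left(0 + 6 \cdot 3\right) \left(-17\right) 41 = \left(0 + 18\right) \left(-17\right) 41 = 18 \left(-17\right) 41 = \left(-306\right) 41 = -12546$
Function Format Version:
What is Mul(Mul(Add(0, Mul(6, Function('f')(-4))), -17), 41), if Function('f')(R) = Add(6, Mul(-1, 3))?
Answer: -12546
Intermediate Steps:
Function('f')(R) = 3 (Function('f')(R) = Add(6, -3) = 3)
Mul(Mul(Add(0, Mul(6, Function('f')(-4))), -17), 41) = Mul(Mul(Add(0, Mul(6, 3)), -17), 41) = Mul(Mul(Add(0, 18), -17), 41) = Mul(Mul(18, -17), 41) = Mul(-306, 41) = -12546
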